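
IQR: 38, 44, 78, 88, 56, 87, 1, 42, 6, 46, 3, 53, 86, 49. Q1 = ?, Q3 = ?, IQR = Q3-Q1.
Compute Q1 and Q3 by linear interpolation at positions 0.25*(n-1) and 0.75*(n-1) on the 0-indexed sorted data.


Sorted: 1, 3, 6, 38, 42, 44, 46, 49, 53, 56, 78, 86, 87, 88
Q1 (25th %ile) = 39.0000
Q3 (75th %ile) = 72.5000
IQR = 72.5000 - 39.0000 = 33.5000

IQR = 33.5000


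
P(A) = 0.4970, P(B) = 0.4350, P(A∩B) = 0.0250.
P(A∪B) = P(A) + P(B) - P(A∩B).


P(A∪B) = 0.4970 + 0.4350 - 0.0250
= 0.9320 - 0.0250
= 0.9070

P(A∪B) = 0.9070


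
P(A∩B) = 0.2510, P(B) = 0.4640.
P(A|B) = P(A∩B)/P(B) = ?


P(A|B) = 0.2510/0.4640 = 0.5409

P(A|B) = 0.5409


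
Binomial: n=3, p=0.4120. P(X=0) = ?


C(3,0) = 1
p^0 = 1.000000
(1-p)^3 = 0.203297
P = 1 * 1.000000 * 0.203297 = 0.2033

P(X=0) = 0.2033


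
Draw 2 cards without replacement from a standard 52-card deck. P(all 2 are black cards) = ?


P(all black cards) = (26/52) × (25/51)
= 0.2451

P = 0.2451


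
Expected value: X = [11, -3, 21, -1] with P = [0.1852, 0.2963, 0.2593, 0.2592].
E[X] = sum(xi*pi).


E[X] = 11*0.1852 - 3*0.2963 + 21*0.2593 - 1*0.2592
= 2.0372 - 0.8889 + 5.4453 - 0.2592
= 6.3344

E[X] = 6.3344


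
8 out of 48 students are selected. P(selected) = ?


P = 8/48 = 0.1667

P = 0.1667


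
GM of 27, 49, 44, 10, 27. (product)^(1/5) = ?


Product = 27 × 49 × 44 × 10 × 27 = 15717240
GM = 15717240^(1/5) = 27.4964

GM = 27.4964


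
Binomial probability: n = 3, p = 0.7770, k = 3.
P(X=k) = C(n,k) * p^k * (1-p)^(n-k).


C(3,3) = 1
p^3 = 0.469097
(1-p)^0 = 1.000000
P = 1 * 0.469097 * 1.000000 = 0.4691

P(X=3) = 0.4691


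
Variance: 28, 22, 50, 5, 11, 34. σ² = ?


Mean = 25.0000
Squared deviations: 9.0000, 9.0000, 625.0000, 400.0000, 196.0000, 81.0000
Sum = 1320.0000
Variance = 1320.0000/6 = 220.0000

Variance = 220.0000


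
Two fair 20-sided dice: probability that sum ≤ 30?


Total outcomes = 20×20 = 400
Favorable (sum ≤ 30): 345
P = 345/400 = 0.8625

P = 0.8625


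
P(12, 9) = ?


P(12,9) = 12!/3!
= 479001600/6
= 79833600

P(12,9) = 79833600


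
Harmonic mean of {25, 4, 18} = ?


Sum of reciprocals = 1/25 + 1/4 + 1/18 = 0.345556
HM = 3/0.345556 = 8.6817

HM = 8.6817


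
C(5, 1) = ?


C(5,1) = 5!/(1! × 4!)
= 120/(1 × 24)
= 5

C(5,1) = 5


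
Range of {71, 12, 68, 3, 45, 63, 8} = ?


Max = 71, Min = 3
Range = 71 - 3 = 68

Range = 68


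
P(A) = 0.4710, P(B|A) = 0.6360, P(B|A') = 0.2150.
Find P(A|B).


P(B) = P(B|A)*P(A) + P(B|A')*P(A')
= 0.6360*0.4710 + 0.2150*0.5290
= 0.299556 + 0.113735 = 0.413291
P(A|B) = 0.299556/0.413291 = 0.7248

P(A|B) = 0.7248


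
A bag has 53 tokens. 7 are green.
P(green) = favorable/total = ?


P = 7/53 = 0.1321

P = 0.1321


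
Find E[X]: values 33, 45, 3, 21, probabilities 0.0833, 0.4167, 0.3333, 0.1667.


E[X] = 33*0.0833 + 45*0.4167 + 3*0.3333 + 21*0.1667
= 2.7489 + 18.7515 + 0.9999 + 3.5007
= 26.0010

E[X] = 26.0010


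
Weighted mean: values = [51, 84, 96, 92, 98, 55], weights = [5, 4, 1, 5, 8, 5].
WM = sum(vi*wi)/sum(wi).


Numerator = 51*5 + 84*4 + 96*1 + 92*5 + 98*8 + 55*5 = 2206
Denominator = 5 + 4 + 1 + 5 + 8 + 5 = 28
WM = 2206/28 = 78.7857

WM = 78.7857


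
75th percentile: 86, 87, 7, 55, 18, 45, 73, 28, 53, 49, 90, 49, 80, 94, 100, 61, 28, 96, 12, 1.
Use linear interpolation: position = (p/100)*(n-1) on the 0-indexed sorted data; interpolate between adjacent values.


Sorted: 1, 7, 12, 18, 28, 28, 45, 49, 49, 53, 55, 61, 73, 80, 86, 87, 90, 94, 96, 100
n = 20
Index = 75/100 * 19 = 14.2500
Lower = data[14] = 86, Upper = data[15] = 87
P75 = 86 + 0.2500*(1) = 86.2500

P75 = 86.2500


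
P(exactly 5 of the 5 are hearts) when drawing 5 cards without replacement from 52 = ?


Hypergeometric: P(X=5) = C(13,5)·C(39,0) / C(52,5)
= 1287 × 1 / 2598960
= 1287/2598960 = 0.0005

P = 0.0005


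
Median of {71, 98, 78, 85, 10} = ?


Sorted: 10, 71, 78, 85, 98
n = 5 (odd)
Middle value = 78

Median = 78


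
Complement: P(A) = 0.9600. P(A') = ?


P(not A) = 1 - 0.9600 = 0.0400

P(not A) = 0.0400


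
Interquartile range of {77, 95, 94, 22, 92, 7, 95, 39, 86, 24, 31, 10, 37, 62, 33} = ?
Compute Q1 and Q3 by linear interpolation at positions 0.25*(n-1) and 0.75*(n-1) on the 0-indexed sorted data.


Sorted: 7, 10, 22, 24, 31, 33, 37, 39, 62, 77, 86, 92, 94, 95, 95
Q1 (25th %ile) = 27.5000
Q3 (75th %ile) = 89.0000
IQR = 89.0000 - 27.5000 = 61.5000

IQR = 61.5000


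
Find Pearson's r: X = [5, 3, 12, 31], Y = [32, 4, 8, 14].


Mean X = 12.7500, Mean Y = 14.5000
SD X = 11.053845, SD Y = 10.712143
Cov = -9.375000
r = -9.375000/(11.053845*10.712143) = -0.0792

r = -0.0792


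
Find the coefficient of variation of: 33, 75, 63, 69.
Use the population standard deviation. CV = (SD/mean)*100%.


Mean = 60.0000
SD = 16.1555
CV = (16.1555/60.0000)*100 = 26.9258%

CV = 26.9258%


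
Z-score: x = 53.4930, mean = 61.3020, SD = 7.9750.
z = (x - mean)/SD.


z = (53.4930 - 61.3020)/7.9750
= -7.8090/7.9750
= -0.9792

z = -0.9792


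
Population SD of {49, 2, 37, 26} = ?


Mean = 28.5000
Variance = 300.2500
SD = sqrt(300.2500) = 17.3277

SD = 17.3277


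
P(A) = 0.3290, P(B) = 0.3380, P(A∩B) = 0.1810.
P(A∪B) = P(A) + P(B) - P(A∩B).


P(A∪B) = 0.3290 + 0.3380 - 0.1810
= 0.6670 - 0.1810
= 0.4860

P(A∪B) = 0.4860


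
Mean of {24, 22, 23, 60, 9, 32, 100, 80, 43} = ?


Sum = 24 + 22 + 23 + 60 + 9 + 32 + 100 + 80 + 43 = 393
n = 9
Mean = 393/9 = 43.6667

Mean = 43.6667


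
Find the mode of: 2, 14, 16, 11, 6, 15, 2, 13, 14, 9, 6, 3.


Frequencies: 2:2, 3:1, 6:2, 9:1, 11:1, 13:1, 14:2, 15:1, 16:1
Max frequency = 2
Mode = 2, 6, 14

Mode = 2, 6, 14


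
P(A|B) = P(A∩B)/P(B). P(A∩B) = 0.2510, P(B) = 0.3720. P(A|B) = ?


P(A|B) = 0.2510/0.3720 = 0.6747

P(A|B) = 0.6747


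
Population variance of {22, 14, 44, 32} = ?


Mean = 28.0000
Squared deviations: 36.0000, 196.0000, 256.0000, 16.0000
Sum = 504.0000
Variance = 504.0000/4 = 126.0000

Variance = 126.0000


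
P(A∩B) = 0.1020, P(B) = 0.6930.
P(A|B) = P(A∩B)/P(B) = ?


P(A|B) = 0.1020/0.6930 = 0.1472

P(A|B) = 0.1472


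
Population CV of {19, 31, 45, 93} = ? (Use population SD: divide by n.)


Mean = 47.0000
SD = 28.1069
CV = (28.1069/47.0000)*100 = 59.8020%

CV = 59.8020%


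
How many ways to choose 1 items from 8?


C(8,1) = 8!/(1! × 7!)
= 40320/(1 × 5040)
= 8

C(8,1) = 8


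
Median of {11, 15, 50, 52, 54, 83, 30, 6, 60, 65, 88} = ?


Sorted: 6, 11, 15, 30, 50, 52, 54, 60, 65, 83, 88
n = 11 (odd)
Middle value = 52

Median = 52


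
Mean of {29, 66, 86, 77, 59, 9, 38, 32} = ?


Sum = 29 + 66 + 86 + 77 + 59 + 9 + 38 + 32 = 396
n = 8
Mean = 396/8 = 49.5000

Mean = 49.5000


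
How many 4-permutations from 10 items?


P(10,4) = 10!/6!
= 3628800/720
= 5040

P(10,4) = 5040


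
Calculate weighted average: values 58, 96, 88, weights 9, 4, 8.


Numerator = 58*9 + 96*4 + 88*8 = 1610
Denominator = 9 + 4 + 8 = 21
WM = 1610/21 = 76.6667

WM = 76.6667


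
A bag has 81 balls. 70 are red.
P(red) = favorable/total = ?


P = 70/81 = 0.8642

P = 0.8642


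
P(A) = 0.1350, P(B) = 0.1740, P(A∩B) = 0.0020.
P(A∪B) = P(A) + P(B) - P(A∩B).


P(A∪B) = 0.1350 + 0.1740 - 0.0020
= 0.3090 - 0.0020
= 0.3070

P(A∪B) = 0.3070


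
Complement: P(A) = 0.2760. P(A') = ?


P(not A) = 1 - 0.2760 = 0.7240

P(not A) = 0.7240


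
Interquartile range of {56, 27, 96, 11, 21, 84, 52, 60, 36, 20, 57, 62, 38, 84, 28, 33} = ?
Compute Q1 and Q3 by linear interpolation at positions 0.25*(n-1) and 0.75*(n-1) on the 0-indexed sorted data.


Sorted: 11, 20, 21, 27, 28, 33, 36, 38, 52, 56, 57, 60, 62, 84, 84, 96
Q1 (25th %ile) = 27.7500
Q3 (75th %ile) = 60.5000
IQR = 60.5000 - 27.7500 = 32.7500

IQR = 32.7500


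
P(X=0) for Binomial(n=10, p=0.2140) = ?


C(10,0) = 1
p^0 = 1.000000
(1-p)^10 = 0.089996
P = 1 * 1.000000 * 0.089996 = 0.0900

P(X=0) = 0.0900


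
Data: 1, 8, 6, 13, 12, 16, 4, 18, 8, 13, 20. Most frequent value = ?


Frequencies: 1:1, 4:1, 6:1, 8:2, 12:1, 13:2, 16:1, 18:1, 20:1
Max frequency = 2
Mode = 8, 13

Mode = 8, 13


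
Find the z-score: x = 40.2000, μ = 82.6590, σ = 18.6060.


z = (40.2000 - 82.6590)/18.6060
= -42.4590/18.6060
= -2.2820

z = -2.2820


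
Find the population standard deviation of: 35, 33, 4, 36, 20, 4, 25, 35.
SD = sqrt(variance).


Mean = 24.0000
Variance = 160.5000
SD = sqrt(160.5000) = 12.6689

SD = 12.6689


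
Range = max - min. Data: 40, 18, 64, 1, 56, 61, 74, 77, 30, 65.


Max = 77, Min = 1
Range = 77 - 1 = 76

Range = 76


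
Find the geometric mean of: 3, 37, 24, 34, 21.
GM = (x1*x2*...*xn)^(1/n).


Product = 3 × 37 × 24 × 34 × 21 = 1902096
GM = 1902096^(1/5) = 18.0238

GM = 18.0238


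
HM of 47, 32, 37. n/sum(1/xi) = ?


Sum of reciprocals = 1/47 + 1/32 + 1/37 = 0.079554
HM = 3/0.079554 = 37.7104

HM = 37.7104


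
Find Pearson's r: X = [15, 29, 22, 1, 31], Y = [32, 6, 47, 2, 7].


Mean X = 19.6000, Mean Y = 18.8000
SD X = 10.873822, SD Y = 17.634058
Cov = 12.920000
r = 12.920000/(10.873822*17.634058) = 0.0674

r = 0.0674


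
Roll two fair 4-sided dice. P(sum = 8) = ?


Total outcomes = 4×4 = 16
Favorable (sum = 8): 1
P = 1/16 = 0.0625

P = 0.0625


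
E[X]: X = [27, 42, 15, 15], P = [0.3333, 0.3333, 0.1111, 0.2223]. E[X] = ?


E[X] = 27*0.3333 + 42*0.3333 + 15*0.1111 + 15*0.2223
= 8.9991 + 13.9986 + 1.6665 + 3.3345
= 27.9987

E[X] = 27.9987


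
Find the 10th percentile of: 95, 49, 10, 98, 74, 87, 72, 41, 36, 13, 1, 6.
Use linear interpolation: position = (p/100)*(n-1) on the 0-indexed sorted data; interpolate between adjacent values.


Sorted: 1, 6, 10, 13, 36, 41, 49, 72, 74, 87, 95, 98
n = 12
Index = 10/100 * 11 = 1.1000
Lower = data[1] = 6, Upper = data[2] = 10
P10 = 6 + 0.1000*(4) = 6.4000

P10 = 6.4000


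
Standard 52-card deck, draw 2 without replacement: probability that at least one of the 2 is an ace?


P(at least one) = 1 - P(none)
P(none) = (48/52) × (47/51) = 0.850679
P(at least one) = 1 - 0.850679 = 0.1493

P = 0.1493


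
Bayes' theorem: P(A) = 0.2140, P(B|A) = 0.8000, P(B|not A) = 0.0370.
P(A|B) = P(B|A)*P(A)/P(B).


P(B) = P(B|A)*P(A) + P(B|A')*P(A')
= 0.8000*0.2140 + 0.0370*0.7860
= 0.171200 + 0.029082 = 0.200282
P(A|B) = 0.171200/0.200282 = 0.8548

P(A|B) = 0.8548


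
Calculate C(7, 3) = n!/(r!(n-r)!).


C(7,3) = 7!/(3! × 4!)
= 5040/(6 × 24)
= 35

C(7,3) = 35


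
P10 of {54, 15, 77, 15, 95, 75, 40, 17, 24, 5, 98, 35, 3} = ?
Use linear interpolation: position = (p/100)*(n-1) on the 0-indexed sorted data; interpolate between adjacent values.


Sorted: 3, 5, 15, 15, 17, 24, 35, 40, 54, 75, 77, 95, 98
n = 13
Index = 10/100 * 12 = 1.2000
Lower = data[1] = 5, Upper = data[2] = 15
P10 = 5 + 0.2000*(10) = 7.0000

P10 = 7.0000


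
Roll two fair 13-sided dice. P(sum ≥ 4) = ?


Total outcomes = 13×13 = 169
Favorable (sum ≥ 4): 166
P = 166/169 = 0.9822

P = 0.9822


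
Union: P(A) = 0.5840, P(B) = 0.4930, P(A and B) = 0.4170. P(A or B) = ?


P(A∪B) = 0.5840 + 0.4930 - 0.4170
= 1.0770 - 0.4170
= 0.6600

P(A∪B) = 0.6600


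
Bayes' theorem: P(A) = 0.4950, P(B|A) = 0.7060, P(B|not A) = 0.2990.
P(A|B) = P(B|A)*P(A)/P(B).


P(B) = P(B|A)*P(A) + P(B|A')*P(A')
= 0.7060*0.4950 + 0.2990*0.5050
= 0.349470 + 0.150995 = 0.500465
P(A|B) = 0.349470/0.500465 = 0.6983

P(A|B) = 0.6983


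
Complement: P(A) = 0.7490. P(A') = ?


P(not A) = 1 - 0.7490 = 0.2510

P(not A) = 0.2510


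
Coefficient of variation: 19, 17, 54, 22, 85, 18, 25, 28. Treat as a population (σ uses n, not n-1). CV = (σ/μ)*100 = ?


Mean = 33.5000
SD = 22.4444
CV = (22.4444/33.5000)*100 = 66.9981%

CV = 66.9981%


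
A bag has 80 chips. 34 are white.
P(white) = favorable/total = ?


P = 34/80 = 0.4250

P = 0.4250


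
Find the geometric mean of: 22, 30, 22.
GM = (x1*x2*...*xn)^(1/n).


Product = 22 × 30 × 22 = 14520
GM = 14520^(1/3) = 24.3962

GM = 24.3962


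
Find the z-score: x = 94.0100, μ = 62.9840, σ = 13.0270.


z = (94.0100 - 62.9840)/13.0270
= 31.0260/13.0270
= 2.3817

z = 2.3817


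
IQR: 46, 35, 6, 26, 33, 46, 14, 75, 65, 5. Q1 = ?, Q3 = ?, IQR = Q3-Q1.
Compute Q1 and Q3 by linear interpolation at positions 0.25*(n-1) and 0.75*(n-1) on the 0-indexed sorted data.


Sorted: 5, 6, 14, 26, 33, 35, 46, 46, 65, 75
Q1 (25th %ile) = 17.0000
Q3 (75th %ile) = 46.0000
IQR = 46.0000 - 17.0000 = 29.0000

IQR = 29.0000


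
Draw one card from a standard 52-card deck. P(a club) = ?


13 clubs in 52 cards
P = 13/52 = 0.2500

P = 0.2500


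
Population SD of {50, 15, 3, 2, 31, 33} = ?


Mean = 22.3333
Variance = 299.2222
SD = sqrt(299.2222) = 17.2980

SD = 17.2980


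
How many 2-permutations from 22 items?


P(22,2) = 22!/20!
= 1124000727777607680000/2432902008176640000
= 462

P(22,2) = 462


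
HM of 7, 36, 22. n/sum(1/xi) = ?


Sum of reciprocals = 1/7 + 1/36 + 1/22 = 0.216089
HM = 3/0.216089 = 13.8831

HM = 13.8831


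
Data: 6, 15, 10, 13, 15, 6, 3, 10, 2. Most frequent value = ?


Frequencies: 2:1, 3:1, 6:2, 10:2, 13:1, 15:2
Max frequency = 2
Mode = 6, 10, 15

Mode = 6, 10, 15


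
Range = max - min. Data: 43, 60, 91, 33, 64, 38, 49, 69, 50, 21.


Max = 91, Min = 21
Range = 91 - 21 = 70

Range = 70


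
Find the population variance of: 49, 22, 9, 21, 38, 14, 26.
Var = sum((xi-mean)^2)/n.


Mean = 25.5714
Squared deviations: 548.8980, 12.7551, 274.6122, 20.8980, 154.4694, 133.8980, 0.1837
Sum = 1145.7143
Variance = 1145.7143/7 = 163.6735

Variance = 163.6735


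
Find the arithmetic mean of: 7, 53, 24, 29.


Sum = 7 + 53 + 24 + 29 = 113
n = 4
Mean = 113/4 = 28.2500

Mean = 28.2500


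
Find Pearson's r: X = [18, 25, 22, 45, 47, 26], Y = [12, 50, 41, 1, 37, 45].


Mean X = 30.5000, Mean Y = 31.0000
SD X = 11.265730, SD Y = 18.046237
Cov = -58.500000
r = -58.500000/(11.265730*18.046237) = -0.2877

r = -0.2877


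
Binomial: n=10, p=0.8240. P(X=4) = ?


C(10,4) = 210
p^4 = 0.461008
(1-p)^6 = 2.972186e-05
P = 210 * 0.461008 * 2.972186e-05 = 0.0029

P(X=4) = 0.0029


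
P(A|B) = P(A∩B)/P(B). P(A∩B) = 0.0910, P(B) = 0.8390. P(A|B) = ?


P(A|B) = 0.0910/0.8390 = 0.1085

P(A|B) = 0.1085


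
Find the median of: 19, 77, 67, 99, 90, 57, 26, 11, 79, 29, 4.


Sorted: 4, 11, 19, 26, 29, 57, 67, 77, 79, 90, 99
n = 11 (odd)
Middle value = 57

Median = 57


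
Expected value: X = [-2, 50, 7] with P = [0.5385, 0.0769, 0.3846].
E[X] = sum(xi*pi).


E[X] = -2*0.5385 + 50*0.0769 + 7*0.3846
= -1.0770 + 3.8450 + 2.6922
= 5.4602

E[X] = 5.4602


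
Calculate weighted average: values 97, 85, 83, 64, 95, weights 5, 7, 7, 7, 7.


Numerator = 97*5 + 85*7 + 83*7 + 64*7 + 95*7 = 2774
Denominator = 5 + 7 + 7 + 7 + 7 = 33
WM = 2774/33 = 84.0606

WM = 84.0606


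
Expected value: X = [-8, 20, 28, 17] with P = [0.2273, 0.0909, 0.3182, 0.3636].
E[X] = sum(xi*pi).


E[X] = -8*0.2273 + 20*0.0909 + 28*0.3182 + 17*0.3636
= -1.8184 + 1.8180 + 8.9096 + 6.1812
= 15.0904

E[X] = 15.0904


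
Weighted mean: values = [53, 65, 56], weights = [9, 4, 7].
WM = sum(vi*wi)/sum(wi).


Numerator = 53*9 + 65*4 + 56*7 = 1129
Denominator = 9 + 4 + 7 = 20
WM = 1129/20 = 56.4500

WM = 56.4500


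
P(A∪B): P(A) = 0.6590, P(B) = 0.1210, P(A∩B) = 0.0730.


P(A∪B) = 0.6590 + 0.1210 - 0.0730
= 0.7800 - 0.0730
= 0.7070

P(A∪B) = 0.7070


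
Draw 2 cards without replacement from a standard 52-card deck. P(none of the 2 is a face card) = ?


P(no face cards) = (40/52) × (39/51)
= 0.5882

P = 0.5882


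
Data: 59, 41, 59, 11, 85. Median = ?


Sorted: 11, 41, 59, 59, 85
n = 5 (odd)
Middle value = 59

Median = 59


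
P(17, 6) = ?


P(17,6) = 17!/11!
= 355687428096000/39916800
= 8910720

P(17,6) = 8910720


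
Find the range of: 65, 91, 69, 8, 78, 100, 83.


Max = 100, Min = 8
Range = 100 - 8 = 92

Range = 92


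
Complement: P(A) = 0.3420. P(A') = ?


P(not A) = 1 - 0.3420 = 0.6580

P(not A) = 0.6580


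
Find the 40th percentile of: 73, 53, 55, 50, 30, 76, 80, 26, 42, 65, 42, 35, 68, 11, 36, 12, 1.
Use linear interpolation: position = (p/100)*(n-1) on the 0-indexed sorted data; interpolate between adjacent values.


Sorted: 1, 11, 12, 26, 30, 35, 36, 42, 42, 50, 53, 55, 65, 68, 73, 76, 80
n = 17
Index = 40/100 * 16 = 6.4000
Lower = data[6] = 36, Upper = data[7] = 42
P40 = 36 + 0.4000*(6) = 38.4000

P40 = 38.4000


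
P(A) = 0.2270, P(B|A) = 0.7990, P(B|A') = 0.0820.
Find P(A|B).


P(B) = P(B|A)*P(A) + P(B|A')*P(A')
= 0.7990*0.2270 + 0.0820*0.7730
= 0.181373 + 0.063386 = 0.244759
P(A|B) = 0.181373/0.244759 = 0.7410

P(A|B) = 0.7410


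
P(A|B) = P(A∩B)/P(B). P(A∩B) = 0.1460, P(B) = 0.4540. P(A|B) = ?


P(A|B) = 0.1460/0.4540 = 0.3216

P(A|B) = 0.3216


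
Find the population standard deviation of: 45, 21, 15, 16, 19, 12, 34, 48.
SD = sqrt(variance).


Mean = 26.2500
Variance = 174.9375
SD = sqrt(174.9375) = 13.2264

SD = 13.2264


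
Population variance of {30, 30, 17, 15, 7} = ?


Mean = 19.8000
Squared deviations: 104.0400, 104.0400, 7.8400, 23.0400, 163.8400
Sum = 402.8000
Variance = 402.8000/5 = 80.5600

Variance = 80.5600


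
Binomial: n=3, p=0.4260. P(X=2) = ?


C(3,2) = 3
p^2 = 0.181476
(1-p)^1 = 0.574000
P = 3 * 0.181476 * 0.574000 = 0.3125

P(X=2) = 0.3125


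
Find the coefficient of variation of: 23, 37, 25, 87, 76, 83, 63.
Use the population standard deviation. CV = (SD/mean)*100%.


Mean = 56.2857
SD = 25.4935
CV = (25.4935/56.2857)*100 = 45.2930%

CV = 45.2930%


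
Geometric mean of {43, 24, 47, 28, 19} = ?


Product = 43 × 24 × 47 × 28 × 19 = 25804128
GM = 25804128^(1/5) = 30.3625

GM = 30.3625


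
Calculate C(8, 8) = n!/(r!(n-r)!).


C(8,8) = 8!/(8! × 0!)
= 40320/(40320 × 1)
= 1

C(8,8) = 1


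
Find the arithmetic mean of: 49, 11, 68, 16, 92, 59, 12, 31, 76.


Sum = 49 + 11 + 68 + 16 + 92 + 59 + 12 + 31 + 76 = 414
n = 9
Mean = 414/9 = 46.0000

Mean = 46.0000


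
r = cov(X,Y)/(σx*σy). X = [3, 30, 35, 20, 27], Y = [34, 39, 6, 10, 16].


Mean X = 23.0000, Mean Y = 21.0000
SD X = 11.117554, SD Y = 13.145341
Cov = -60.200000
r = -60.200000/(11.117554*13.145341) = -0.4119

r = -0.4119


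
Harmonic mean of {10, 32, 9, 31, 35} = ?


Sum of reciprocals = 1/10 + 1/32 + 1/9 + 1/31 + 1/35 = 0.303191
HM = 5/0.303191 = 16.4913

HM = 16.4913


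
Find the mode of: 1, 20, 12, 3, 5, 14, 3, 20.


Frequencies: 1:1, 3:2, 5:1, 12:1, 14:1, 20:2
Max frequency = 2
Mode = 3, 20

Mode = 3, 20


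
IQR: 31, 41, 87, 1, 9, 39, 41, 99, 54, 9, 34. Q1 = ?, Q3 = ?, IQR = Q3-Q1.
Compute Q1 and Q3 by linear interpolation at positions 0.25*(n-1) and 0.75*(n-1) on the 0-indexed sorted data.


Sorted: 1, 9, 9, 31, 34, 39, 41, 41, 54, 87, 99
Q1 (25th %ile) = 20.0000
Q3 (75th %ile) = 47.5000
IQR = 47.5000 - 20.0000 = 27.5000

IQR = 27.5000


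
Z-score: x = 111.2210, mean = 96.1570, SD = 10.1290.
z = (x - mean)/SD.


z = (111.2210 - 96.1570)/10.1290
= 15.0640/10.1290
= 1.4872

z = 1.4872


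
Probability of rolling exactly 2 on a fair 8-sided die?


Favorable outcomes (roll = 2): 1
Total outcomes = 8
P = 1/8 = 0.1250

P = 0.1250


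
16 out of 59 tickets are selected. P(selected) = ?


P = 16/59 = 0.2712

P = 0.2712


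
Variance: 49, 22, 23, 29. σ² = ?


Mean = 30.7500
Squared deviations: 333.0625, 76.5625, 60.0625, 3.0625
Sum = 472.7500
Variance = 472.7500/4 = 118.1875

Variance = 118.1875


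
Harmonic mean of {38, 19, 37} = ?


Sum of reciprocals = 1/38 + 1/19 + 1/37 = 0.105974
HM = 3/0.105974 = 28.3087

HM = 28.3087


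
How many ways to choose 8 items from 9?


C(9,8) = 9!/(8! × 1!)
= 362880/(40320 × 1)
= 9

C(9,8) = 9


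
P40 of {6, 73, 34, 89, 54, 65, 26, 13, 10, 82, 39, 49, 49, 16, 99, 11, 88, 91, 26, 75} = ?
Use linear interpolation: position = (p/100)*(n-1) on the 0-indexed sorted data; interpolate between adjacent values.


Sorted: 6, 10, 11, 13, 16, 26, 26, 34, 39, 49, 49, 54, 65, 73, 75, 82, 88, 89, 91, 99
n = 20
Index = 40/100 * 19 = 7.6000
Lower = data[7] = 34, Upper = data[8] = 39
P40 = 34 + 0.6000*(5) = 37.0000

P40 = 37.0000


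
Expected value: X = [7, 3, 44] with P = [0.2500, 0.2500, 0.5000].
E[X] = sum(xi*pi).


E[X] = 7*0.2500 + 3*0.2500 + 44*0.5000
= 1.7500 + 0.7500 + 22.0000
= 24.5000

E[X] = 24.5000


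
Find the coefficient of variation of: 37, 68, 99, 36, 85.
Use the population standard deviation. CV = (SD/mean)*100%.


Mean = 65.0000
SD = 25.2587
CV = (25.2587/65.0000)*100 = 38.8595%

CV = 38.8595%


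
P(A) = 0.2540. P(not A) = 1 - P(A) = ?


P(not A) = 1 - 0.2540 = 0.7460

P(not A) = 0.7460


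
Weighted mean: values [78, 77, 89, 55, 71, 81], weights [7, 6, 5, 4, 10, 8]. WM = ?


Numerator = 78*7 + 77*6 + 89*5 + 55*4 + 71*10 + 81*8 = 3031
Denominator = 7 + 6 + 5 + 4 + 10 + 8 = 40
WM = 3031/40 = 75.7750

WM = 75.7750


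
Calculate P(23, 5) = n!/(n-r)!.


P(23,5) = 23!/18!
= 25852016738884976640000/6402373705728000
= 4037880

P(23,5) = 4037880


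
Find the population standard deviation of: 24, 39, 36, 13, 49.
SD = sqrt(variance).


Mean = 32.2000
Variance = 155.7600
SD = sqrt(155.7600) = 12.4804

SD = 12.4804


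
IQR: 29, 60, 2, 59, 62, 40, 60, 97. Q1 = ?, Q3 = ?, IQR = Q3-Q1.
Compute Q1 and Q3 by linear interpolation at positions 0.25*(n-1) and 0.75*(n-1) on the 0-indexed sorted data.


Sorted: 2, 29, 40, 59, 60, 60, 62, 97
Q1 (25th %ile) = 37.2500
Q3 (75th %ile) = 60.5000
IQR = 60.5000 - 37.2500 = 23.2500

IQR = 23.2500


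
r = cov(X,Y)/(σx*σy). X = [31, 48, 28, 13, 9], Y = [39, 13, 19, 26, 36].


Mean X = 25.8000, Mean Y = 26.6000
SD X = 13.934131, SD Y = 9.850888
Cov = -80.880000
r = -80.880000/(13.934131*9.850888) = -0.5892

r = -0.5892


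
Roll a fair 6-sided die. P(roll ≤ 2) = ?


Favorable outcomes (roll ≤ 2): 2
Total outcomes = 6
P = 2/6 = 0.3333

P = 0.3333


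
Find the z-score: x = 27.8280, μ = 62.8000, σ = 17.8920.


z = (27.8280 - 62.8000)/17.8920
= -34.9720/17.8920
= -1.9546

z = -1.9546


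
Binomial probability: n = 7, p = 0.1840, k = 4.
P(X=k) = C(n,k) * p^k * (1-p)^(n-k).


C(7,4) = 35
p^4 = 0.001146
(1-p)^3 = 0.543338
P = 35 * 0.001146 * 0.543338 = 0.0218

P(X=4) = 0.0218


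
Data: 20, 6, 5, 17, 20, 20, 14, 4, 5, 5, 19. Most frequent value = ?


Frequencies: 4:1, 5:3, 6:1, 14:1, 17:1, 19:1, 20:3
Max frequency = 3
Mode = 5, 20

Mode = 5, 20


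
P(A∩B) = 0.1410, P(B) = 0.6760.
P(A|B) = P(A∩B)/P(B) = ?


P(A|B) = 0.1410/0.6760 = 0.2086

P(A|B) = 0.2086


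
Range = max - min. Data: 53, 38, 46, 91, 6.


Max = 91, Min = 6
Range = 91 - 6 = 85

Range = 85


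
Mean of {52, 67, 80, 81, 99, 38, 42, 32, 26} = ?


Sum = 52 + 67 + 80 + 81 + 99 + 38 + 42 + 32 + 26 = 517
n = 9
Mean = 517/9 = 57.4444

Mean = 57.4444


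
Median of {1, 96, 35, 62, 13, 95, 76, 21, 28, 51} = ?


Sorted: 1, 13, 21, 28, 35, 51, 62, 76, 95, 96
n = 10 (even)
Middle values: 35 and 51
Median = (35+51)/2 = 43.0000

Median = 43.0000


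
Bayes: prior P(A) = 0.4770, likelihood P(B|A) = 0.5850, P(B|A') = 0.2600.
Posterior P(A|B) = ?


P(B) = P(B|A)*P(A) + P(B|A')*P(A')
= 0.5850*0.4770 + 0.2600*0.5230
= 0.279045 + 0.135980 = 0.415025
P(A|B) = 0.279045/0.415025 = 0.6724

P(A|B) = 0.6724


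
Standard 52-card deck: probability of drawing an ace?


4 aces in 52 cards
P = 4/52 = 0.0769

P = 0.0769


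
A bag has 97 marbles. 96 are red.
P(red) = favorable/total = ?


P = 96/97 = 0.9897

P = 0.9897


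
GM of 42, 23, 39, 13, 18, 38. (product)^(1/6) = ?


Product = 42 × 23 × 39 × 13 × 18 × 38 = 334997208
GM = 334997208^(1/6) = 26.3536

GM = 26.3536


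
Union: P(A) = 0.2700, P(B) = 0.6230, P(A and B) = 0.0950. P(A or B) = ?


P(A∪B) = 0.2700 + 0.6230 - 0.0950
= 0.8930 - 0.0950
= 0.7980

P(A∪B) = 0.7980


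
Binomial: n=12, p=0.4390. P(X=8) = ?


C(12,8) = 495
p^8 = 0.001379
(1-p)^4 = 0.099049
P = 495 * 0.001379 * 0.099049 = 0.0676

P(X=8) = 0.0676


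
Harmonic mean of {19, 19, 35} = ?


Sum of reciprocals = 1/19 + 1/19 + 1/35 = 0.133835
HM = 3/0.133835 = 22.4157

HM = 22.4157


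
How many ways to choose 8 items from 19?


C(19,8) = 19!/(8! × 11!)
= 121645100408832000/(40320 × 39916800)
= 75582

C(19,8) = 75582


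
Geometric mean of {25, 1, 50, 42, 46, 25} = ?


Product = 25 × 1 × 50 × 42 × 46 × 25 = 60375000
GM = 60375000^(1/6) = 19.8066

GM = 19.8066


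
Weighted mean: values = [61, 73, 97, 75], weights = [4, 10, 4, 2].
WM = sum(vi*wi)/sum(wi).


Numerator = 61*4 + 73*10 + 97*4 + 75*2 = 1512
Denominator = 4 + 10 + 4 + 2 = 20
WM = 1512/20 = 75.6000

WM = 75.6000


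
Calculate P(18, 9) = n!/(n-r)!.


P(18,9) = 18!/9!
= 6402373705728000/362880
= 17643225600

P(18,9) = 17643225600


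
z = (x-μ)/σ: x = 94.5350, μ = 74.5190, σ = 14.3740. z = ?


z = (94.5350 - 74.5190)/14.3740
= 20.0160/14.3740
= 1.3925

z = 1.3925


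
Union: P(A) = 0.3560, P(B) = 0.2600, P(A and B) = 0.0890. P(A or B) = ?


P(A∪B) = 0.3560 + 0.2600 - 0.0890
= 0.6160 - 0.0890
= 0.5270

P(A∪B) = 0.5270


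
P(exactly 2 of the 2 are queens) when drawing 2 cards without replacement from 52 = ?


Hypergeometric: P(X=2) = C(4,2)·C(48,0) / C(52,2)
= 6 × 1 / 1326
= 6/1326 = 0.0045

P = 0.0045


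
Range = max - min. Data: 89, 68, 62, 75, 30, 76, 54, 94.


Max = 94, Min = 30
Range = 94 - 30 = 64

Range = 64


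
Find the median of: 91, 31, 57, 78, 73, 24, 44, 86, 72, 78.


Sorted: 24, 31, 44, 57, 72, 73, 78, 78, 86, 91
n = 10 (even)
Middle values: 72 and 73
Median = (72+73)/2 = 72.5000

Median = 72.5000


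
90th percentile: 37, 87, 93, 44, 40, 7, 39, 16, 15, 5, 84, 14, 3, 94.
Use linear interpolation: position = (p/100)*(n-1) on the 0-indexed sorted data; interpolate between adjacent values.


Sorted: 3, 5, 7, 14, 15, 16, 37, 39, 40, 44, 84, 87, 93, 94
n = 14
Index = 90/100 * 13 = 11.7000
Lower = data[11] = 87, Upper = data[12] = 93
P90 = 87 + 0.7000*(6) = 91.2000

P90 = 91.2000


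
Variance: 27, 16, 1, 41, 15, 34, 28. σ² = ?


Mean = 23.1429
Squared deviations: 14.8776, 51.0204, 490.3061, 318.8776, 66.3061, 117.8776, 23.5918
Sum = 1082.8571
Variance = 1082.8571/7 = 154.6939

Variance = 154.6939


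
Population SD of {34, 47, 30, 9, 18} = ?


Mean = 27.6000
Variance = 172.2400
SD = sqrt(172.2400) = 13.1240

SD = 13.1240


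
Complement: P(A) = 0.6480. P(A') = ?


P(not A) = 1 - 0.6480 = 0.3520

P(not A) = 0.3520


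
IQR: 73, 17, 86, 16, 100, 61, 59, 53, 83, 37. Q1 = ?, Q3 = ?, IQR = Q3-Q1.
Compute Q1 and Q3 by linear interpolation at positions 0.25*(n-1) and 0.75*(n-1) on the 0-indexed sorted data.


Sorted: 16, 17, 37, 53, 59, 61, 73, 83, 86, 100
Q1 (25th %ile) = 41.0000
Q3 (75th %ile) = 80.5000
IQR = 80.5000 - 41.0000 = 39.5000

IQR = 39.5000


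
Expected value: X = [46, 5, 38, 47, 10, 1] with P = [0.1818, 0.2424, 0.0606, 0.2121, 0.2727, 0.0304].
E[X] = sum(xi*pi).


E[X] = 46*0.1818 + 5*0.2424 + 38*0.0606 + 47*0.2121 + 10*0.2727 + 1*0.0304
= 8.3628 + 1.2120 + 2.3028 + 9.9687 + 2.7270 + 0.0304
= 24.6037

E[X] = 24.6037


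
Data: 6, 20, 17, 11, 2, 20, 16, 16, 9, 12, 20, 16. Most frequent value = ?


Frequencies: 2:1, 6:1, 9:1, 11:1, 12:1, 16:3, 17:1, 20:3
Max frequency = 3
Mode = 16, 20

Mode = 16, 20


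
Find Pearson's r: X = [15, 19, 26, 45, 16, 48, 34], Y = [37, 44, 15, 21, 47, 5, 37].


Mean X = 29.0000, Mean Y = 29.4286
SD X = 12.626503, SD Y = 14.695550
Cov = -142.571429
r = -142.571429/(12.626503*14.695550) = -0.7684

r = -0.7684


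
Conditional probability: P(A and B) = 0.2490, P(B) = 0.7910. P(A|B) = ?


P(A|B) = 0.2490/0.7910 = 0.3148

P(A|B) = 0.3148


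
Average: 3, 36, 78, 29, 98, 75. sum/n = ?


Sum = 3 + 36 + 78 + 29 + 98 + 75 = 319
n = 6
Mean = 319/6 = 53.1667

Mean = 53.1667


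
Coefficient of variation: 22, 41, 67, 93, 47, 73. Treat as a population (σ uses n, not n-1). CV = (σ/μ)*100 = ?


Mean = 57.1667
SD = 23.2122
CV = (23.2122/57.1667)*100 = 40.6044%

CV = 40.6044%


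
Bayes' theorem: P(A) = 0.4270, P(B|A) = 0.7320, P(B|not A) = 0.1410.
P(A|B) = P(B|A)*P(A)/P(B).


P(B) = P(B|A)*P(A) + P(B|A')*P(A')
= 0.7320*0.4270 + 0.1410*0.5730
= 0.312564 + 0.080793 = 0.393357
P(A|B) = 0.312564/0.393357 = 0.7946

P(A|B) = 0.7946


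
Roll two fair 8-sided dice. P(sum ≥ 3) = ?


Total outcomes = 8×8 = 64
Favorable (sum ≥ 3): 63
P = 63/64 = 0.9844

P = 0.9844


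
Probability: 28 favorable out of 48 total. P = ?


P = 28/48 = 0.5833

P = 0.5833


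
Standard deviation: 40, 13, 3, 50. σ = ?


Mean = 26.5000
Variance = 367.2500
SD = sqrt(367.2500) = 19.1638

SD = 19.1638


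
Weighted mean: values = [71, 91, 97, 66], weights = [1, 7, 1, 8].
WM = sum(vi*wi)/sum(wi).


Numerator = 71*1 + 91*7 + 97*1 + 66*8 = 1333
Denominator = 1 + 7 + 1 + 8 = 17
WM = 1333/17 = 78.4118

WM = 78.4118


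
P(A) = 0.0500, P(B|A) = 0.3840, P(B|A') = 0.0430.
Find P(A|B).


P(B) = P(B|A)*P(A) + P(B|A')*P(A')
= 0.3840*0.0500 + 0.0430*0.9500
= 0.019200 + 0.040850 = 0.060050
P(A|B) = 0.019200/0.060050 = 0.3197

P(A|B) = 0.3197


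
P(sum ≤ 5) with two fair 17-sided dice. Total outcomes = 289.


Total outcomes = 17×17 = 289
Favorable (sum ≤ 5): 10
P = 10/289 = 0.0346

P = 0.0346


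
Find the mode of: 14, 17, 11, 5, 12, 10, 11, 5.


Frequencies: 5:2, 10:1, 11:2, 12:1, 14:1, 17:1
Max frequency = 2
Mode = 5, 11

Mode = 5, 11


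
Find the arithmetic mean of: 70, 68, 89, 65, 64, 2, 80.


Sum = 70 + 68 + 89 + 65 + 64 + 2 + 80 = 438
n = 7
Mean = 438/7 = 62.5714

Mean = 62.5714


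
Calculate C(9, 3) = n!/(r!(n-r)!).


C(9,3) = 9!/(3! × 6!)
= 362880/(6 × 720)
= 84

C(9,3) = 84


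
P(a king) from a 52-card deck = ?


4 kings in 52 cards
P = 4/52 = 0.0769

P = 0.0769


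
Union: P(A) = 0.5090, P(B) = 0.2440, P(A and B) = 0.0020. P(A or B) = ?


P(A∪B) = 0.5090 + 0.2440 - 0.0020
= 0.7530 - 0.0020
= 0.7510

P(A∪B) = 0.7510


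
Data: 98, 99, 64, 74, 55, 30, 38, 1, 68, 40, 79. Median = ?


Sorted: 1, 30, 38, 40, 55, 64, 68, 74, 79, 98, 99
n = 11 (odd)
Middle value = 64

Median = 64


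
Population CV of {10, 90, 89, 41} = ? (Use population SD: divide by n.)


Mean = 57.5000
SD = 33.8268
CV = (33.8268/57.5000)*100 = 58.8292%

CV = 58.8292%


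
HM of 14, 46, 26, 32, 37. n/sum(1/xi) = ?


Sum of reciprocals = 1/14 + 1/46 + 1/26 + 1/32 + 1/37 = 0.189906
HM = 5/0.189906 = 26.3288

HM = 26.3288


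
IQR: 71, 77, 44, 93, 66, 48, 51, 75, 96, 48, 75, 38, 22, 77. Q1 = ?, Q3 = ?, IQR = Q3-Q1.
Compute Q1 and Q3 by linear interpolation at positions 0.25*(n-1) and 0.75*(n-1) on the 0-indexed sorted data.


Sorted: 22, 38, 44, 48, 48, 51, 66, 71, 75, 75, 77, 77, 93, 96
Q1 (25th %ile) = 48.0000
Q3 (75th %ile) = 76.5000
IQR = 76.5000 - 48.0000 = 28.5000

IQR = 28.5000


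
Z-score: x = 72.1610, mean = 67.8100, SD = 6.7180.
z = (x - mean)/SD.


z = (72.1610 - 67.8100)/6.7180
= 4.3510/6.7180
= 0.6477

z = 0.6477


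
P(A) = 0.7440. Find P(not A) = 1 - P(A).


P(not A) = 1 - 0.7440 = 0.2560

P(not A) = 0.2560


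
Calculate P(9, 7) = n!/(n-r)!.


P(9,7) = 9!/2!
= 362880/2
= 181440

P(9,7) = 181440


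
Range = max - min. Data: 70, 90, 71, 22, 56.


Max = 90, Min = 22
Range = 90 - 22 = 68

Range = 68


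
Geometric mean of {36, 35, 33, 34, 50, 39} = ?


Product = 36 × 35 × 33 × 34 × 50 × 39 = 2756754000
GM = 2756754000^(1/6) = 37.4455

GM = 37.4455


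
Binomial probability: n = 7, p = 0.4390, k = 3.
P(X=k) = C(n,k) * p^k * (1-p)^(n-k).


C(7,3) = 35
p^3 = 0.084605
(1-p)^4 = 0.099049
P = 35 * 0.084605 * 0.099049 = 0.2933

P(X=3) = 0.2933


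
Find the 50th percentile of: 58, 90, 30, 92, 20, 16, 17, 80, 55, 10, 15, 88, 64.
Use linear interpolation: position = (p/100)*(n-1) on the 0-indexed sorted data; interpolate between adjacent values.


Sorted: 10, 15, 16, 17, 20, 30, 55, 58, 64, 80, 88, 90, 92
n = 13
Index = 50/100 * 12 = 6.0000
Lower = data[6] = 55, Upper = data[7] = 58
P50 = 55 + 0*(3) = 55.0000

P50 = 55.0000


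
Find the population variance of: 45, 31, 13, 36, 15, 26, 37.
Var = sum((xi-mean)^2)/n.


Mean = 29.0000
Squared deviations: 256.0000, 4.0000, 256.0000, 49.0000, 196.0000, 9.0000, 64.0000
Sum = 834.0000
Variance = 834.0000/7 = 119.1429

Variance = 119.1429


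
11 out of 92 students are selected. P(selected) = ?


P = 11/92 = 0.1196

P = 0.1196


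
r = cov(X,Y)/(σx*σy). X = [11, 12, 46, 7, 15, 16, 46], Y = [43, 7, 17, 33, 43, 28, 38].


Mean X = 21.8571, Mean Y = 29.8571
SD X = 15.505101, SD Y = 12.608711
Cov = -22.448980
r = -22.448980/(15.505101*12.608711) = -0.1148

r = -0.1148


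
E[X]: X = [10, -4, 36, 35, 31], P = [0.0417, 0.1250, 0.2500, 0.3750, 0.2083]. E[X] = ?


E[X] = 10*0.0417 - 4*0.1250 + 36*0.2500 + 35*0.3750 + 31*0.2083
= 0.4170 - 0.5000 + 9.0000 + 13.1250 + 6.4573
= 28.4993

E[X] = 28.4993


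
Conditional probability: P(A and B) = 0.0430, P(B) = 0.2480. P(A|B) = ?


P(A|B) = 0.0430/0.2480 = 0.1734

P(A|B) = 0.1734


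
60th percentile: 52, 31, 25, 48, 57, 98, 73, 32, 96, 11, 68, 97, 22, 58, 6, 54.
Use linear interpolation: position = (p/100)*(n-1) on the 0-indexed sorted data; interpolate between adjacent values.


Sorted: 6, 11, 22, 25, 31, 32, 48, 52, 54, 57, 58, 68, 73, 96, 97, 98
n = 16
Index = 60/100 * 15 = 9.0000
Lower = data[9] = 57, Upper = data[10] = 58
P60 = 57 + 0*(1) = 57.0000

P60 = 57.0000


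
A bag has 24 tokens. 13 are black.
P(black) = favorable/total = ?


P = 13/24 = 0.5417

P = 0.5417


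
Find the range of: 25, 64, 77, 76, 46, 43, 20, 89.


Max = 89, Min = 20
Range = 89 - 20 = 69

Range = 69


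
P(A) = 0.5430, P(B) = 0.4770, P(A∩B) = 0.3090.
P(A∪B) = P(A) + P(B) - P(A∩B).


P(A∪B) = 0.5430 + 0.4770 - 0.3090
= 1.0200 - 0.3090
= 0.7110

P(A∪B) = 0.7110


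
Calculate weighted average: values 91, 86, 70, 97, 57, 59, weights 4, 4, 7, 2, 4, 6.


Numerator = 91*4 + 86*4 + 70*7 + 97*2 + 57*4 + 59*6 = 1974
Denominator = 4 + 4 + 7 + 2 + 4 + 6 = 27
WM = 1974/27 = 73.1111

WM = 73.1111


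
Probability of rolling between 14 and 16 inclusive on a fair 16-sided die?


Favorable outcomes (14 ≤ roll ≤ 16): 3
Total outcomes = 16
P = 3/16 = 0.1875

P = 0.1875


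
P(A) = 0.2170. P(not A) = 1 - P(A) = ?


P(not A) = 1 - 0.2170 = 0.7830

P(not A) = 0.7830


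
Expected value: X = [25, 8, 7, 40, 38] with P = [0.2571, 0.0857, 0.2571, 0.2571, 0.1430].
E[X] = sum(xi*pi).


E[X] = 25*0.2571 + 8*0.0857 + 7*0.2571 + 40*0.2571 + 38*0.1430
= 6.4275 + 0.6856 + 1.7997 + 10.2840 + 5.4340
= 24.6308

E[X] = 24.6308


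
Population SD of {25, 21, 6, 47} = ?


Mean = 24.7500
Variance = 215.1875
SD = sqrt(215.1875) = 14.6693

SD = 14.6693


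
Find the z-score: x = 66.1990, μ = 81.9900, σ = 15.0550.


z = (66.1990 - 81.9900)/15.0550
= -15.7910/15.0550
= -1.0489

z = -1.0489


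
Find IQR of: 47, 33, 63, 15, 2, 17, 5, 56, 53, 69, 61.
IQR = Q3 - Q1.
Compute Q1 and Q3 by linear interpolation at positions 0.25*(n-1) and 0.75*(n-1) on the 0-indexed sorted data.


Sorted: 2, 5, 15, 17, 33, 47, 53, 56, 61, 63, 69
Q1 (25th %ile) = 16.0000
Q3 (75th %ile) = 58.5000
IQR = 58.5000 - 16.0000 = 42.5000

IQR = 42.5000


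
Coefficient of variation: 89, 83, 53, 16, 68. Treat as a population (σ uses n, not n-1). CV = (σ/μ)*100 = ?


Mean = 61.8000
SD = 26.0875
CV = (26.0875/61.8000)*100 = 42.2129%

CV = 42.2129%


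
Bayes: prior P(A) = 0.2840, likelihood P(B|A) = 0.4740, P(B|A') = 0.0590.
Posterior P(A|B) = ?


P(B) = P(B|A)*P(A) + P(B|A')*P(A')
= 0.4740*0.2840 + 0.0590*0.7160
= 0.134616 + 0.042244 = 0.176860
P(A|B) = 0.134616/0.176860 = 0.7611

P(A|B) = 0.7611


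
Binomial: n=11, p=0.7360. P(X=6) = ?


C(11,6) = 462
p^6 = 0.158952
(1-p)^5 = 0.001282
P = 462 * 0.158952 * 0.001282 = 0.0942

P(X=6) = 0.0942


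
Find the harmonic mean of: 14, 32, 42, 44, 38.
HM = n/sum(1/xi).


Sum of reciprocals = 1/14 + 1/32 + 1/42 + 1/44 + 1/38 = 0.175531
HM = 5/0.175531 = 28.4850

HM = 28.4850


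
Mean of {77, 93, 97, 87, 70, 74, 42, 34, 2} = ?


Sum = 77 + 93 + 97 + 87 + 70 + 74 + 42 + 34 + 2 = 576
n = 9
Mean = 576/9 = 64.0000

Mean = 64.0000


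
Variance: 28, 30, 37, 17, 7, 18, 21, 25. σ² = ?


Mean = 22.8750
Squared deviations: 26.2656, 50.7656, 199.5156, 34.5156, 252.0156, 23.7656, 3.5156, 4.5156
Sum = 594.8750
Variance = 594.8750/8 = 74.3594

Variance = 74.3594


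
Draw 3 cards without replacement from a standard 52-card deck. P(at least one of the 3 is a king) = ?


P(at least one) = 1 - P(none)
P(none) = (48/52) × (47/51) × (46/50) = 0.782624
P(at least one) = 1 - 0.782624 = 0.2174

P = 0.2174


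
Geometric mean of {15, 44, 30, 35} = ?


Product = 15 × 44 × 30 × 35 = 693000
GM = 693000^(1/4) = 28.8525

GM = 28.8525


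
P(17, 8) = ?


P(17,8) = 17!/9!
= 355687428096000/362880
= 980179200

P(17,8) = 980179200


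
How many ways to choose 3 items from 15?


C(15,3) = 15!/(3! × 12!)
= 1307674368000/(6 × 479001600)
= 455

C(15,3) = 455


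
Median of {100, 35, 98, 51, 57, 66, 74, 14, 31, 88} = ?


Sorted: 14, 31, 35, 51, 57, 66, 74, 88, 98, 100
n = 10 (even)
Middle values: 57 and 66
Median = (57+66)/2 = 61.5000

Median = 61.5000


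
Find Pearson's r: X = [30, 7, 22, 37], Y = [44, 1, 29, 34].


Mean X = 24.0000, Mean Y = 27.0000
SD X = 11.157957, SD Y = 15.953056
Cov = 157.750000
r = 157.750000/(11.157957*15.953056) = 0.8862

r = 0.8862


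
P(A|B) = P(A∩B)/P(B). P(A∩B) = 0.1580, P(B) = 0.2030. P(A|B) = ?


P(A|B) = 0.1580/0.2030 = 0.7783

P(A|B) = 0.7783


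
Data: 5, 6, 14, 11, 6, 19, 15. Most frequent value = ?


Frequencies: 5:1, 6:2, 11:1, 14:1, 15:1, 19:1
Max frequency = 2
Mode = 6

Mode = 6


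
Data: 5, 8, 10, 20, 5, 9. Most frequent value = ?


Frequencies: 5:2, 8:1, 9:1, 10:1, 20:1
Max frequency = 2
Mode = 5

Mode = 5


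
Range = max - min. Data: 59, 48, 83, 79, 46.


Max = 83, Min = 46
Range = 83 - 46 = 37

Range = 37


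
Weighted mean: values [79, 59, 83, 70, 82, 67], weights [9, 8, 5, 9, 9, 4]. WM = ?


Numerator = 79*9 + 59*8 + 83*5 + 70*9 + 82*9 + 67*4 = 3234
Denominator = 9 + 8 + 5 + 9 + 9 + 4 = 44
WM = 3234/44 = 73.5000

WM = 73.5000


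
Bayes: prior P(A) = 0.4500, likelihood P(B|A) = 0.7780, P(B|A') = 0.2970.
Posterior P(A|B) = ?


P(B) = P(B|A)*P(A) + P(B|A')*P(A')
= 0.7780*0.4500 + 0.2970*0.5500
= 0.350100 + 0.163350 = 0.513450
P(A|B) = 0.350100/0.513450 = 0.6819

P(A|B) = 0.6819


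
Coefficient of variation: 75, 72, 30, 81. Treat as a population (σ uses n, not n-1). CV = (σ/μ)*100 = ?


Mean = 64.5000
SD = 20.1804
CV = (20.1804/64.5000)*100 = 31.2875%

CV = 31.2875%


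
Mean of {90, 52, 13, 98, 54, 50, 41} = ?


Sum = 90 + 52 + 13 + 98 + 54 + 50 + 41 = 398
n = 7
Mean = 398/7 = 56.8571

Mean = 56.8571


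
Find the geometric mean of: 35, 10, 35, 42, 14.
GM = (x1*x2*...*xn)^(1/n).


Product = 35 × 10 × 35 × 42 × 14 = 7203000
GM = 7203000^(1/5) = 23.5235

GM = 23.5235


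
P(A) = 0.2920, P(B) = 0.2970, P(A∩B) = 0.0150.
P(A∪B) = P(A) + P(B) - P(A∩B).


P(A∪B) = 0.2920 + 0.2970 - 0.0150
= 0.5890 - 0.0150
= 0.5740

P(A∪B) = 0.5740


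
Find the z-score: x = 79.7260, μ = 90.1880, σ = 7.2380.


z = (79.7260 - 90.1880)/7.2380
= -10.4620/7.2380
= -1.4454

z = -1.4454


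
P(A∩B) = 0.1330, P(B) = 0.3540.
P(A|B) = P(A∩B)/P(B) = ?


P(A|B) = 0.1330/0.3540 = 0.3757

P(A|B) = 0.3757
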